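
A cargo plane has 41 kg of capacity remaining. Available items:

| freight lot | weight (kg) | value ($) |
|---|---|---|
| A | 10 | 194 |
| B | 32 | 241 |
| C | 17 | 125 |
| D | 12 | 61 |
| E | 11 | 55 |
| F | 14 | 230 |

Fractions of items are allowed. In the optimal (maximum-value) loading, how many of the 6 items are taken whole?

Order: A (194/10=19.40) > F (230/14=16.43) > B (241/32=7.53) > C (125/17=7.35) > D (61/12=5.08) > E (55/11=5.00)
Fill: take A (10 @ 194) → take F (14 @ 230) → take 17/32 of B → 128.03; 41/41 used.
2 item(s) taken whole; one partial (take 17/32 of B).

2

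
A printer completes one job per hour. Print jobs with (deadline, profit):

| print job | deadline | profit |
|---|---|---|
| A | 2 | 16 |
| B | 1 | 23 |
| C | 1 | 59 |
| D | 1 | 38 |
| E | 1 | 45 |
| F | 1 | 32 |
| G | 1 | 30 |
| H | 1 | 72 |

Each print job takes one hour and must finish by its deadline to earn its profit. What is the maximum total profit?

Sort by profit descending; place each in the latest free slot ≤ its deadline.
Profit order: H=72 C=59 E=45 D=38 F=32 G=30 B=23 A=16
Assign: H→slot 1, C skipped, E skipped, D skipped, F skipped, G skipped, B skipped, A→slot 2.
Slots: [1:H] [2:A]
Profit = 72 + 16 = 88

88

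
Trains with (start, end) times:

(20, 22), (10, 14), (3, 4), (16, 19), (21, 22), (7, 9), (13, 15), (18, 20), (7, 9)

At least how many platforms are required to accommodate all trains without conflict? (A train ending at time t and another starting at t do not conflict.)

Count concurrent intervals with a sweep; the peak is the room count.
starts: [3, 7, 7, 10, 13, 16, 18, 20, 21]
ends:   [4, 9, 9, 14, 15, 19, 20, 22, 22]
s3→1 e4→0 s7→1 s7→2  — peak 2.

2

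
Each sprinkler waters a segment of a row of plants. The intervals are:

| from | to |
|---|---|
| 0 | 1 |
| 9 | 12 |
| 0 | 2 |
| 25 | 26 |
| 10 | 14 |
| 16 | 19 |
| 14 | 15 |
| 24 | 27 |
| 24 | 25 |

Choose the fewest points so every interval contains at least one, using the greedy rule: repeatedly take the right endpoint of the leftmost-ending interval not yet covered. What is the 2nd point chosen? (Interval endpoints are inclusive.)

Process intervals by earliest right end; each time one isn't hit yet, stab at its right endpoint.
Sorted: [0,1] [0,2] [9,12] [10,14] [14,15] [16,19] [24,25] [25,26] [24,27]
{[0,1],[0,2]} hit by 1; {[9,12],[10,14]} hit by 12; {[14,15]} hit by 15; {[16,19]} hit by 19; {[24,25],[25,26],[24,27]} hit by 25.
Points: 1, 12, 15, 19, 25 (5 total).

12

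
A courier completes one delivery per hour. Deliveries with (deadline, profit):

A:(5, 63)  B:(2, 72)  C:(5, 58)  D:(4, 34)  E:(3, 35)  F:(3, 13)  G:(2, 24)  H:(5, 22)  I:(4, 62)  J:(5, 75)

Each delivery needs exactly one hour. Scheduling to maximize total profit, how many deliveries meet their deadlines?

Take jobs in profit order; each goes to the latest open slot no later than its deadline.
Profit order: J=75 B=72 A=63 I=62 C=58 E=35 D=34 G=24 H=22 F=13
Assign: J→slot 5, B→slot 2, A→slot 4, I→slot 3, C→slot 1, E skipped, D skipped, G skipped, H skipped, F skipped.
Slots: [1:C] [2:B] [3:I] [4:A] [5:J]
5 of 10 scheduled.

5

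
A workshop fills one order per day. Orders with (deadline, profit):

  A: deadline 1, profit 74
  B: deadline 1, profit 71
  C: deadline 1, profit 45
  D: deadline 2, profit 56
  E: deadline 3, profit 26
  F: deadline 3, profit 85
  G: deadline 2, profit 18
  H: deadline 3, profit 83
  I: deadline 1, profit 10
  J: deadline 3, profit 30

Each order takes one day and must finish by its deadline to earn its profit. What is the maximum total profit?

242

Sort by profit descending; place each in the latest free slot ≤ its deadline.
By profit: F(d3,85), H(d3,83), A(d1,74), B(d1,71), D(d2,56), C(d1,45), J(d3,30), E(d3,26), G(d2,18), I(d1,10)
F→slot 3; H→slot 2; A→slot 1; B skipped; D skipped; C skipped; J skipped; E skipped; G skipped; I skipped.
Profit = 74 + 83 + 85 = 242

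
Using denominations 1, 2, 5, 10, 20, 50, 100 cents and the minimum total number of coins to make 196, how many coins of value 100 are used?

1

196 = 1×100 + 1×50 + 2×20 + 1×5 + 1×1
Count of 100: 1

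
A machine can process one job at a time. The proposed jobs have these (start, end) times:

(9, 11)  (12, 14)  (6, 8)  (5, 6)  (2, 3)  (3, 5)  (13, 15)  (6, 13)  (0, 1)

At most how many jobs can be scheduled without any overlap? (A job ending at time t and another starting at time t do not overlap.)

7

Greedy by earliest finish: after sorting by end time, pick each interval compatible with the last pick.
By end time: (0,1), (2,3), (3,5), (5,6), (6,8), (9,11), (6,13), (12,14), (13,15).
Pick (0,1); next start ≥ 1 → (2,3); next start ≥ 3 → (3,5); next start ≥ 5 → (5,6); next start ≥ 6 → (6,8); next start ≥ 8 → (9,11); next start ≥ 11 → (12,14).
Selected 7 jobs.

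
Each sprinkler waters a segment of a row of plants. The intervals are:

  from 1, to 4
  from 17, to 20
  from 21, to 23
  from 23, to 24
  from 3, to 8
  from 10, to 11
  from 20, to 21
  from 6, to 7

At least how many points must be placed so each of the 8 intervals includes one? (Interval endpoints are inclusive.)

Sort by right endpoint; whenever an interval is uncovered, place a point at its right end.
Sorted: [1,4] [6,7] [3,8] [10,11] [17,20] [20,21] [21,23] [23,24]
{[1,4]} hit by 4; {[6,7],[3,8]} hit by 7; {[10,11]} hit by 11; {[17,20],[20,21]} hit by 20; {[21,23],[23,24]} hit by 23.
Points: 4, 7, 11, 20, 23 (5 total).

5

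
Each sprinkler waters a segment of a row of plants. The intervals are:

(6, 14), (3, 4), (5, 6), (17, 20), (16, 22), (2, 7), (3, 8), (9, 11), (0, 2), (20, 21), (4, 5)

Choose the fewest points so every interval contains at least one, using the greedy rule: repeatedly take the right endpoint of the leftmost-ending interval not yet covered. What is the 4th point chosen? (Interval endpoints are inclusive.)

11

Sort by right endpoint; whenever an interval is uncovered, place a point at its right end.
Sorted: [0,2] [3,4] [4,5] [5,6] [2,7] [3,8] [9,11] [6,14] [17,20] [20,21] [16,22]
{[0,2]} hit by 2; {[3,4],[4,5]} hit by 4; {[5,6],[2,7],[3,8]} hit by 6; {[9,11],[6,14]} hit by 11; {[17,20],[20,21],[16,22]} hit by 20.
Points: 2, 4, 6, 11, 20 (5 total).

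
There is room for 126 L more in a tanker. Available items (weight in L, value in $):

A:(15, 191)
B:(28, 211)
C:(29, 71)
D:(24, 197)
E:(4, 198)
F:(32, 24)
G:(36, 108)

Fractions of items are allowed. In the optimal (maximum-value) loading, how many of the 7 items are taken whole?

5

Ratios (sorted): E 49.50, A 12.73, D 8.21, B 7.54, G 3.00, C 2.45, F 0.75
take E (4 @ 198); take A (15 @ 191); take D (24 @ 197); take B (28 @ 211); take G (36 @ 108); take 19/29 of C → 46.52. Capacity used 126/126.
5 item(s) taken whole; one partial (take 19/29 of C).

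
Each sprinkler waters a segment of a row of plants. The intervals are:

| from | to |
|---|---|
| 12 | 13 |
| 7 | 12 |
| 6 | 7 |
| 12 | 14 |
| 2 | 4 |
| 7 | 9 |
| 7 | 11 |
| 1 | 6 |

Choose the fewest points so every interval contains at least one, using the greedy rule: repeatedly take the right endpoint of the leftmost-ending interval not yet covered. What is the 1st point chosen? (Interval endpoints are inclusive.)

By right end: [2,4]  [1,6]  [6,7]  [7,9]  [7,11]  [7,12]  [12,13]  [12,14]
[2,4] uncovered → point at 4; [6,7] uncovered → point at 7; [12,13] uncovered → point at 13.
Points: 4, 7, 13 (3 total).

4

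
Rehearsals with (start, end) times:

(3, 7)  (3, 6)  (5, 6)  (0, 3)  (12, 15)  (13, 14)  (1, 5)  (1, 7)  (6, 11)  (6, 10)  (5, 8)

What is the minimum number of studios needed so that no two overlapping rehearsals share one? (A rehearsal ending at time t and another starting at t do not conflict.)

5

Count concurrent intervals with a sweep; the peak is the room count.
starts: [0, 1, 1, 3, 3, 5, 5, 6, 6, 12, 13]
ends:   [3, 5, 6, 6, 7, 7, 8, 10, 11, 14, 15]
s0→1 s1→2 s1→3 e3→2 s3→3 s3→4 e5→3 s5→4 s5→5  — peak 5.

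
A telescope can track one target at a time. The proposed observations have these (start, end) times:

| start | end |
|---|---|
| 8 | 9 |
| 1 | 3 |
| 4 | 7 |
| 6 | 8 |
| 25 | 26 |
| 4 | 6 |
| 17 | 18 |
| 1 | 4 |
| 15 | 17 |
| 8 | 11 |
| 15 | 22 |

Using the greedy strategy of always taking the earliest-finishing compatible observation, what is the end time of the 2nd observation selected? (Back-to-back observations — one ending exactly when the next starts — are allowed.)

6

Sort by end time and greedily take each interval whose start is ≥ the last chosen end.
By end time: (1,3), (1,4), (4,6), (4,7), (6,8), (8,9), (8,11), (15,17), (17,18), (15,22), (25,26).
Pick (1,3); next start ≥ 3 → (4,6); next start ≥ 6 → (6,8); next start ≥ 8 → (8,9); next start ≥ 9 → (15,17); next start ≥ 17 → (17,18); next start ≥ 18 → (25,26).
Selected: (1,3) (4,6) (6,8) (8,9) (15,17) (17,18) (25,26)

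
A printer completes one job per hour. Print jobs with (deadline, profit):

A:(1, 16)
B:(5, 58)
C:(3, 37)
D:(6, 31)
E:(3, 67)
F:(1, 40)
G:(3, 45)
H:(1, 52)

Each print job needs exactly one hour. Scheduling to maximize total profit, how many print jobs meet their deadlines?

Profit order: E=67 B=58 H=52 G=45 F=40 C=37 D=31 A=16
Assign: E→slot 3, B→slot 5, H→slot 1, G→slot 2, F skipped, C skipped, D→slot 6, A skipped.
Slots: [1:H] [2:G] [3:E] [5:B] [6:D]
5 of 8 scheduled.

5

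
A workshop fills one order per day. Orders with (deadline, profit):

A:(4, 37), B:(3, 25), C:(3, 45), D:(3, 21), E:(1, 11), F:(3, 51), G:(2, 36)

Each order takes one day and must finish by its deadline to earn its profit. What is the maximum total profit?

Take jobs in profit order; each goes to the latest open slot no later than its deadline.
Profit order: F=51 C=45 A=37 G=36 B=25 D=21 E=11
Assign: F→slot 3, C→slot 2, A→slot 4, G→slot 1, B skipped, D skipped, E skipped.
Slots: [1:G] [2:C] [3:F] [4:A]
Profit = 36 + 45 + 51 + 37 = 169

169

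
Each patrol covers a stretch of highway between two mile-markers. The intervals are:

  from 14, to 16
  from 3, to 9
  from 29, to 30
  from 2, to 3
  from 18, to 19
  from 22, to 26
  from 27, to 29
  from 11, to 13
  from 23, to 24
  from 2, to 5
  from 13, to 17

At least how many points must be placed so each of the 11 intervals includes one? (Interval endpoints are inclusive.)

6

Sort by right endpoint; whenever an interval is uncovered, place a point at its right end.
Sorted: [2,3] [2,5] [3,9] [11,13] [14,16] [13,17] [18,19] [23,24] [22,26] [27,29] [29,30]
{[2,3],[2,5],[3,9]} hit by 3; {[11,13]} hit by 13; {[14,16],[13,17]} hit by 16; {[18,19]} hit by 19; {[23,24],[22,26]} hit by 24; {[27,29],[29,30]} hit by 29.
Points: 3, 13, 16, 19, 24, 29 (6 total).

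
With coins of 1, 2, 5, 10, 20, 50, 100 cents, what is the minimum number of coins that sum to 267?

267 = 2×100 + 1×50 + 1×10 + 1×5 + 1×2
Total coins = 2 + 1 + 1 + 1 + 1 = 6

6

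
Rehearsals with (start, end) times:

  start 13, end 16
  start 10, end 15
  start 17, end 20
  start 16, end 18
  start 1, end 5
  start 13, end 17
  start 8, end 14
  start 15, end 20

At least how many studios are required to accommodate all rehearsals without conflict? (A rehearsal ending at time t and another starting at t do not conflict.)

The answer is the maximum number of intervals overlapping at any instant.
starts: [1, 8, 10, 13, 13, 15, 16, 17]
ends:   [5, 14, 15, 16, 17, 18, 20, 20]
s1→1 e5→0 s8→1 s10→2 s13→3 s13→4  — peak 4.

4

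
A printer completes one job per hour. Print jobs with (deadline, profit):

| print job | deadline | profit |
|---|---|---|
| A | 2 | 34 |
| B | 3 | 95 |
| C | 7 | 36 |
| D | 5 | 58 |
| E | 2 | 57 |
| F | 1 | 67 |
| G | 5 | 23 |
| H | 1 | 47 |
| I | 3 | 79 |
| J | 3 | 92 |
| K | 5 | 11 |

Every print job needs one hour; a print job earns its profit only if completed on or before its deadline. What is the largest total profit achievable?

Profit order: B=95 J=92 I=79 F=67 D=58 E=57 H=47 C=36 A=34 G=23 K=11
Assign: B→slot 3, J→slot 2, I→slot 1, F skipped, D→slot 5, E skipped, H skipped, C→slot 7, A skipped, G→slot 4, K skipped.
Slots: [1:I] [2:J] [3:B] [4:G] [5:D] [7:C]
Profit = 79 + 92 + 95 + 23 + 58 + 36 = 383

383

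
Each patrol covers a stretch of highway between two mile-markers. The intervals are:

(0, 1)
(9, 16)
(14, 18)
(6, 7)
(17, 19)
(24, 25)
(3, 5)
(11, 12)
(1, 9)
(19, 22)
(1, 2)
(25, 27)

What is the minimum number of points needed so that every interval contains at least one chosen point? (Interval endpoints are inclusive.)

Process intervals by earliest right end; each time one isn't hit yet, stab at its right endpoint.
By right end: [0,1]  [1,2]  [3,5]  [6,7]  [1,9]  [11,12]  [9,16]  [14,18]  [17,19]  [19,22]  [24,25]  [25,27]
[0,1] uncovered → point at 1; [3,5] uncovered → point at 5; [6,7] uncovered → point at 7; [11,12] uncovered → point at 12; [14,18] uncovered → point at 18; [19,22] uncovered → point at 22; [24,25] uncovered → point at 25.
Points: 1, 5, 7, 12, 18, 22, 25 (7 total).

7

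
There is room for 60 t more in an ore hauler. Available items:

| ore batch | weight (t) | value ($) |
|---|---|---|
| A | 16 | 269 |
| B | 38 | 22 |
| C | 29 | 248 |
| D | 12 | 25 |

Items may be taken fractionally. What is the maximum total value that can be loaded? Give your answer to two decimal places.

Sort by value per unit weight and fill in that order.
Order: A (269/16=16.81) > C (248/29=8.55) > D (25/12=2.08) > B (22/38=0.58)
Fill: take A (16 @ 269) → take C (29 @ 248) → take D (12 @ 25) → take 3/38 of B → 1.74; 60/60 used.
Total value = 543.74

543.74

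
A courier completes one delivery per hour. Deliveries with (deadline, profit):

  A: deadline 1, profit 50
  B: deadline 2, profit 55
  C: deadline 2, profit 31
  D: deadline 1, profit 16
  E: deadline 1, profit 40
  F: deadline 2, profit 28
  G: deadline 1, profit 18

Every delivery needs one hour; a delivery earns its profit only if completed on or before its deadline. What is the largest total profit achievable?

Sort by profit descending; place each in the latest free slot ≤ its deadline.
By profit: B(d2,55), A(d1,50), E(d1,40), C(d2,31), F(d2,28), G(d1,18), D(d1,16)
B→slot 2; A→slot 1; E skipped; C skipped; F skipped; G skipped; D skipped.
Profit = 50 + 55 = 105

105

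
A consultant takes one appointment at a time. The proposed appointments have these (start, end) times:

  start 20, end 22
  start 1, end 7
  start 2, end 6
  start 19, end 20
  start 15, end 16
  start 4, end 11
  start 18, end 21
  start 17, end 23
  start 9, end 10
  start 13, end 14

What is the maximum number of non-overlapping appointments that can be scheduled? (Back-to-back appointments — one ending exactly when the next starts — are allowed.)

6

Sort by end time and greedily take each interval whose start is ≥ the last chosen end.
Sorted by end: (2,6)  (1,7)  (9,10)  (4,11)  (13,14)  (15,16)  (19,20)  (18,21)  (20,22)  (17,23)
take (2,6); skip (1,7); take (9,10); skip (4,11); take (13,14); take (15,16); take (19,20); take (20,22).
Selected 6 appointments.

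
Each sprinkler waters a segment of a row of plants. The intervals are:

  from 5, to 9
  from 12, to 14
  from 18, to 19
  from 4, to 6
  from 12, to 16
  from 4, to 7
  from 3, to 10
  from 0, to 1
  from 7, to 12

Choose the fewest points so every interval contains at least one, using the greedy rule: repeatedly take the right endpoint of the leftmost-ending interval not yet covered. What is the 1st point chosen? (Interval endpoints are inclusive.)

Sorted: [0,1] [4,6] [4,7] [5,9] [3,10] [7,12] [12,14] [12,16] [18,19]
{[0,1]} hit by 1; {[4,6],[4,7],[5,9],[3,10]} hit by 6; {[7,12],[12,14],[12,16]} hit by 12; {[18,19]} hit by 19.
Points: 1, 6, 12, 19 (4 total).

1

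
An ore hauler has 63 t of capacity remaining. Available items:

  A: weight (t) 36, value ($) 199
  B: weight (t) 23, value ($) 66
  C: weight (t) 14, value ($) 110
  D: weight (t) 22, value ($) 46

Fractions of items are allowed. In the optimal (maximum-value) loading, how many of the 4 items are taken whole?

Sort by value per unit weight and fill in that order.
Order: C (110/14=7.86) > A (199/36=5.53) > B (66/23=2.87) > D (46/22=2.09)
Fill: take C (14 @ 110) → take A (36 @ 199) → take 13/23 of B → 37.30; 63/63 used.
2 item(s) taken whole; one partial (take 13/23 of B).

2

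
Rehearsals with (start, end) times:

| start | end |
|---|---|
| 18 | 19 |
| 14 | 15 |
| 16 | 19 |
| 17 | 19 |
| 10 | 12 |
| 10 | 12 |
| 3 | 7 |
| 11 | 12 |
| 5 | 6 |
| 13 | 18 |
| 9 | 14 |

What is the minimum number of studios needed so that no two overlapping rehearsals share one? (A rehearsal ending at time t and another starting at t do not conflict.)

Events (time:±→running): 3:+→1 5:+→2 6:-→1 7:-→0 9:+→1 10:+→2 10:+→3 11:+→4 … peak 4.

4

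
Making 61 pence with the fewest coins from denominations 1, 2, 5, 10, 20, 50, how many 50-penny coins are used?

1

Greedy: take as many of the largest coin as possible, then repeat with the remainder.
61 − 1×50→11 − 1×10→1 − 1×1→0
Count of 50: 1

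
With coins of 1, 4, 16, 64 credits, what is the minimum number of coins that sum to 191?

11

191 = 2×64 + 3×16 + 3×4 + 3×1
Total coins = 2 + 3 + 3 + 3 = 11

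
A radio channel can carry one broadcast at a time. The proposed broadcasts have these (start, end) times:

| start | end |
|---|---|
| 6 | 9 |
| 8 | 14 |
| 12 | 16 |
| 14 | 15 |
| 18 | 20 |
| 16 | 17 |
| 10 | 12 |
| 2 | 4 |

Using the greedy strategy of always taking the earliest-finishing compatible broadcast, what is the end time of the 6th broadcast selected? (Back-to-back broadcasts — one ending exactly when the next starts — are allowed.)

Order by finish time; keep every interval that doesn't clash with the previous kept one.
Sorted by end: (2,4)  (6,9)  (10,12)  (8,14)  (14,15)  (12,16)  (16,17)  (18,20)
take (2,4); take (6,9); take (10,12); take (14,15); take (16,17); take (18,20).
Selected: (2,4) (6,9) (10,12) (14,15) (16,17) (18,20)

20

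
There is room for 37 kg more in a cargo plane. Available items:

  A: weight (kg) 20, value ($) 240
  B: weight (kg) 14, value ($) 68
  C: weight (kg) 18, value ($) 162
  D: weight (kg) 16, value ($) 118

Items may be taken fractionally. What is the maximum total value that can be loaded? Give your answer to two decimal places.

Ratios (sorted): A 12.00, C 9.00, D 7.38, B 4.86
take A (20 @ 240); take 17/18 of C → 153.00. Capacity used 37/37.
Total value = 393.00

393.00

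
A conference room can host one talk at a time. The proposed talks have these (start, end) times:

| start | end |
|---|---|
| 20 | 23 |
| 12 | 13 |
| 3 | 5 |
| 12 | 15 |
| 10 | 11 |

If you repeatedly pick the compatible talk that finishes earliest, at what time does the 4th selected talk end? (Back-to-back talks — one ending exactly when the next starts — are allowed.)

23

Greedy by earliest finish: after sorting by end time, pick each interval compatible with the last pick.
Sorted by end: (3,5)  (10,11)  (12,13)  (12,15)  (20,23)
take (3,5); take (10,11); take (12,13); take (20,23).
Selected: (3,5) (10,11) (12,13) (20,23)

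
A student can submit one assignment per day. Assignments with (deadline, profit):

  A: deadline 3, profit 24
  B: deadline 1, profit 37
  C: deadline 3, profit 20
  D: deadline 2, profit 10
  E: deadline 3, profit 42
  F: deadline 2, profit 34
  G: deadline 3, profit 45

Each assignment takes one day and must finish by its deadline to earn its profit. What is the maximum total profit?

Take jobs in profit order; each goes to the latest open slot no later than its deadline.
By profit: G(d3,45), E(d3,42), B(d1,37), F(d2,34), A(d3,24), C(d3,20), D(d2,10)
G→slot 3; E→slot 2; B→slot 1; F skipped; A skipped; C skipped; D skipped.
Profit = 37 + 42 + 45 = 124

124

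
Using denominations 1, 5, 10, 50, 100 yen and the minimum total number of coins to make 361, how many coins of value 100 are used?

3

Greedy: take as many of the largest coin as possible, then repeat with the remainder.
361 − 3×100→61 − 1×50→11 − 1×10→1 − 1×1→0
Count of 100: 3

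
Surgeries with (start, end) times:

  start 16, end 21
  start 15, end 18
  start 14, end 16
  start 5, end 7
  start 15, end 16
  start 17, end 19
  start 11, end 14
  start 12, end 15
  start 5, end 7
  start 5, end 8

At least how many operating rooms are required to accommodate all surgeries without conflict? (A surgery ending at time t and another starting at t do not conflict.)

Count concurrent intervals with a sweep; the peak is the room count.
starts: [5, 5, 5, 11, 12, 14, 15, 15, 16, 17]
ends:   [7, 7, 8, 14, 15, 16, 16, 18, 19, 21]
s5→1 s5→2 s5→3  — peak 3.

3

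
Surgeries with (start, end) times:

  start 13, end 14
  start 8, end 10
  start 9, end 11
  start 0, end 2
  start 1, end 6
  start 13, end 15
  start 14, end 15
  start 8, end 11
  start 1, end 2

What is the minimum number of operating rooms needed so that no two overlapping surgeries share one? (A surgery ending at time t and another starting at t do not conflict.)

3

Events (time:±→running): 0:+→1 1:+→2 1:+→3 … peak 3.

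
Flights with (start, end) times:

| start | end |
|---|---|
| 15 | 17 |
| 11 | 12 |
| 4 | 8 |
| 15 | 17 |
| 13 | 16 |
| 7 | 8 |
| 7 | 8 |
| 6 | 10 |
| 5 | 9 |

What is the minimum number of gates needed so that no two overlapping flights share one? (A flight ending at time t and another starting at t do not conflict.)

Count concurrent intervals with a sweep; the peak is the room count.
Events (time:±→running): 4:+→1 5:+→2 6:+→3 7:+→4 7:+→5 … peak 5.

5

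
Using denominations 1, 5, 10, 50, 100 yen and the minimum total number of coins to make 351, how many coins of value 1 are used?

1

Greedy: take as many of the largest coin as possible, then repeat with the remainder.
351 − 3×100→51 − 1×50→1 − 1×1→0
Count of 1: 1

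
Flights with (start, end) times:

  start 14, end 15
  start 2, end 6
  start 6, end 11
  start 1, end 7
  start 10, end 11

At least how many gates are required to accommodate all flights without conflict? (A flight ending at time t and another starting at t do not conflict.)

2

The answer is the maximum number of intervals overlapping at any instant.
Events (time:±→running): 1:+→1 2:+→2 … peak 2.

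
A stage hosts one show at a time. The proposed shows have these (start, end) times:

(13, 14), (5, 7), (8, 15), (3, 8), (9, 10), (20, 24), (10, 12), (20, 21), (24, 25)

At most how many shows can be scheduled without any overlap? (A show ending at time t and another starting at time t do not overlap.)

6

Sort by end time and greedily take each interval whose start is ≥ the last chosen end.
Sorted by end: (5,7)  (3,8)  (9,10)  (10,12)  (13,14)  (8,15)  (20,21)  (20,24)  (24,25)
take (5,7); take (9,10); take (10,12); take (13,14); take (20,21); skip (20,24); take (24,25).
Selected 6 shows.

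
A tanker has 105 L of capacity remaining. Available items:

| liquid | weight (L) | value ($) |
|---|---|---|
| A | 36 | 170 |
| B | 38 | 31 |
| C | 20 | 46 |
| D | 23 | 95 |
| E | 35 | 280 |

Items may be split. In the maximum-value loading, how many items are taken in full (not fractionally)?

Greedy by value/weight ratio, highest first.
Order: E (280/35=8.00) > A (170/36=4.72) > D (95/23=4.13) > C (46/20=2.30) > B (31/38=0.82)
Fill: take E (35 @ 280) → take A (36 @ 170) → take D (23 @ 95) → take 11/20 of C → 25.30; 105/105 used.
3 item(s) taken whole; one partial (take 11/20 of C).

3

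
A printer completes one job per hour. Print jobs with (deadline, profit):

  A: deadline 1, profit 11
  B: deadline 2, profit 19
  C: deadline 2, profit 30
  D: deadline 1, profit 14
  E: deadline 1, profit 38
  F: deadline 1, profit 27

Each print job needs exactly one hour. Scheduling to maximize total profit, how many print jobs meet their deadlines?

By profit: E(d1,38), C(d2,30), F(d1,27), B(d2,19), D(d1,14), A(d1,11)
E→slot 1; C→slot 2; F skipped; B skipped; D skipped; A skipped.
2 of 6 scheduled.

2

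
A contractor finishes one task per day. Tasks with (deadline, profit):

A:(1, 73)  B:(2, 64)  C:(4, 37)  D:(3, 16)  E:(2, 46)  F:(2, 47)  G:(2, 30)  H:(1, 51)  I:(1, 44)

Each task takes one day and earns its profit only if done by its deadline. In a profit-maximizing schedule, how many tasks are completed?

4

By profit: A(d1,73), B(d2,64), H(d1,51), F(d2,47), E(d2,46), I(d1,44), C(d4,37), G(d2,30), D(d3,16)
A→slot 1; B→slot 2; H skipped; F skipped; E skipped; I skipped; C→slot 4; G skipped; D→slot 3.
4 of 9 scheduled.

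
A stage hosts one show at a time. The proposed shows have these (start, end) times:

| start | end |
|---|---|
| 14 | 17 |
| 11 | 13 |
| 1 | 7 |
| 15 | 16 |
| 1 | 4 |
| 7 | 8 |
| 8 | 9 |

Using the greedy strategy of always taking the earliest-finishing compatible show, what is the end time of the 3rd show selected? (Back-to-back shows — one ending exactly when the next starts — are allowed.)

9

Sort by end time and greedily take each interval whose start is ≥ the last chosen end.
Sorted by end: (1,4)  (1,7)  (7,8)  (8,9)  (11,13)  (15,16)  (14,17)
take (1,4); take (7,8); take (8,9); take (11,13); take (15,16); skip (14,17).
Selected: (1,4) (7,8) (8,9) (11,13) (15,16)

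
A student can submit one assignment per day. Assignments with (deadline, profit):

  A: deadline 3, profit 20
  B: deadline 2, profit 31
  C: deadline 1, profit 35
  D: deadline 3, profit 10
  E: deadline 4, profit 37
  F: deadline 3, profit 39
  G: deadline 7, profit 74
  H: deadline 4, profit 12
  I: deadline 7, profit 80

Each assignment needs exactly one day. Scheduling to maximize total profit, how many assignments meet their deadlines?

6

Sort by profit descending; place each in the latest free slot ≤ its deadline.
By profit: I(d7,80), G(d7,74), F(d3,39), E(d4,37), C(d1,35), B(d2,31), A(d3,20), H(d4,12), D(d3,10)
I→slot 7; G→slot 6; F→slot 3; E→slot 4; C→slot 1; B→slot 2; A skipped; H skipped; D skipped.
6 of 9 scheduled.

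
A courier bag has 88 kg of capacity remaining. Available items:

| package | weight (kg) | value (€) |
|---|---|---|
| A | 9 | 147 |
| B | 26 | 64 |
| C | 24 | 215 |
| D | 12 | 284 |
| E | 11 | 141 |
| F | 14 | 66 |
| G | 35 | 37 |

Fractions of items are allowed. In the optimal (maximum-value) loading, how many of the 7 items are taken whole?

Sort by value per unit weight and fill in that order.
Order: D (284/12=23.67) > A (147/9=16.33) > E (141/11=12.82) > C (215/24=8.96) > F (66/14=4.71) > B (64/26=2.46) > G (37/35=1.06)
Fill: take D (12 @ 284) → take A (9 @ 147) → take E (11 @ 141) → take C (24 @ 215) → take F (14 @ 66) → take 18/26 of B → 44.31; 88/88 used.
5 item(s) taken whole; one partial (take 18/26 of B).

5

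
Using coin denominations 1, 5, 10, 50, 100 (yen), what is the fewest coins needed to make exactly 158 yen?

6

Greedy: take as many of the largest coin as possible, then repeat with the remainder.
158 = 1×100 + 1×50 + 1×5 + 3×1
Total coins = 1 + 1 + 1 + 3 = 6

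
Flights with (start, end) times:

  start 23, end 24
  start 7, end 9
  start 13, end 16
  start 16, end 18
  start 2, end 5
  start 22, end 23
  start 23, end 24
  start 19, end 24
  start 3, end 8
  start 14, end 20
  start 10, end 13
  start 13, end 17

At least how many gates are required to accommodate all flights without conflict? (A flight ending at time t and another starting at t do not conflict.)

3

The answer is the maximum number of intervals overlapping at any instant.
Events (time:±→running): 2:+→1 3:+→2 5:-→1 7:+→2 8:-→1 9:-→0 10:+→1 13:-→0 13:+→1 13:+→2 14:+→3 … peak 3.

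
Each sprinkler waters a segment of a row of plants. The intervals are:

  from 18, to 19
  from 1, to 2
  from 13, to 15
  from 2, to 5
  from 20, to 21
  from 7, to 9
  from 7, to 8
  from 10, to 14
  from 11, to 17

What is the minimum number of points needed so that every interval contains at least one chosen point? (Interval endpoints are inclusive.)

5

By right end: [1,2]  [2,5]  [7,8]  [7,9]  [10,14]  [13,15]  [11,17]  [18,19]  [20,21]
[1,2] uncovered → point at 2; [7,8] uncovered → point at 8; [10,14] uncovered → point at 14; [18,19] uncovered → point at 19; [20,21] uncovered → point at 21.
Points: 2, 8, 14, 19, 21 (5 total).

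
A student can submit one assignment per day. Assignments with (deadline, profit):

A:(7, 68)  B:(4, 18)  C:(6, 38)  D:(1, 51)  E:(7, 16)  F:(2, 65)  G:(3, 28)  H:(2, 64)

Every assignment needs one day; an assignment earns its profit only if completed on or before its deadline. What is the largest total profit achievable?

297

Sort by profit descending; place each in the latest free slot ≤ its deadline.
By profit: A(d7,68), F(d2,65), H(d2,64), D(d1,51), C(d6,38), G(d3,28), B(d4,18), E(d7,16)
A→slot 7; F→slot 2; H→slot 1; D skipped; C→slot 6; G→slot 3; B→slot 4; E→slot 5.
Profit = 64 + 65 + 28 + 18 + 16 + 38 + 68 = 297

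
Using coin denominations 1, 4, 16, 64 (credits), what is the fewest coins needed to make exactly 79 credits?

7

Greedy: take as many of the largest coin as possible, then repeat with the remainder.
79 = 1×64 + 3×4 + 3×1
Total coins = 1 + 3 + 3 = 7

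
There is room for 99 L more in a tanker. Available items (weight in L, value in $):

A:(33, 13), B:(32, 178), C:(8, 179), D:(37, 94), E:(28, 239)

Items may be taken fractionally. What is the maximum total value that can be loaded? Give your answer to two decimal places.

Ratios (sorted): C 22.38, E 8.54, B 5.56, D 2.54, A 0.39
take C (8 @ 179); take E (28 @ 239); take B (32 @ 178); take 31/37 of D → 78.76. Capacity used 99/99.
Total value = 674.76

674.76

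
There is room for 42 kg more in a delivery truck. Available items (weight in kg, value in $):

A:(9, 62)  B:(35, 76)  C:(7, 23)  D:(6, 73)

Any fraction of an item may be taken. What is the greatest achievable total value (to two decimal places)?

201.43

Greedy by value/weight ratio, highest first.
Order: D (73/6=12.17) > A (62/9=6.89) > C (23/7=3.29) > B (76/35=2.17)
Fill: take D (6 @ 73) → take A (9 @ 62) → take C (7 @ 23) → take 20/35 of B → 43.43; 42/42 used.
Total value = 201.43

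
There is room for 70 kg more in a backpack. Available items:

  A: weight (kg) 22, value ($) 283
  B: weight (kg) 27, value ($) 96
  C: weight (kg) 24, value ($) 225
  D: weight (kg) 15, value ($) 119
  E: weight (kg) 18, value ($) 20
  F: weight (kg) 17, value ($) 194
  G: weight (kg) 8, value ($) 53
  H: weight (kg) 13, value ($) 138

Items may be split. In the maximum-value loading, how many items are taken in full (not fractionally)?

3

Order: A (283/22=12.86) > F (194/17=11.41) > H (138/13=10.62) > C (225/24=9.38) > D (119/15=7.93) > G (53/8=6.62) > B (96/27=3.56) > E (20/18=1.11)
Fill: take A (22 @ 283) → take F (17 @ 194) → take H (13 @ 138) → take 18/24 of C → 168.75; 70/70 used.
3 item(s) taken whole; one partial (take 18/24 of C).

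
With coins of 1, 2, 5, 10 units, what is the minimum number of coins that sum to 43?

Use the largest denomination that fits, subtract, and repeat.
43 = 4×10 + 1×2 + 1×1
Total coins = 4 + 1 + 1 = 6

6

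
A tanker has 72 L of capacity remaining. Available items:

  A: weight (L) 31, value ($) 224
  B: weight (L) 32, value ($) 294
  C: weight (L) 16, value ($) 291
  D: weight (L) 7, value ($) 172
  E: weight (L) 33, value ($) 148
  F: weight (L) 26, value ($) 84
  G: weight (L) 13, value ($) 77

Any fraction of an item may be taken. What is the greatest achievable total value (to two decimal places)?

879.84

Order: D (172/7=24.57) > C (291/16=18.19) > B (294/32=9.19) > A (224/31=7.23) > G (77/13=5.92) > E (148/33=4.48) > F (84/26=3.23)
Fill: take D (7 @ 172) → take C (16 @ 291) → take B (32 @ 294) → take 17/31 of A → 122.84; 72/72 used.
Total value = 879.84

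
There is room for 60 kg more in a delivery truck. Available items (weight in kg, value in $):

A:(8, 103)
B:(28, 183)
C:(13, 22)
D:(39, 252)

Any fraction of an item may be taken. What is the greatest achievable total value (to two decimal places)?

Greedy by value/weight ratio, highest first.
Ratios (sorted): A 12.88, B 6.54, D 6.46, C 1.69
take A (8 @ 103); take B (28 @ 183); take 24/39 of D → 155.08. Capacity used 60/60.
Total value = 441.08

441.08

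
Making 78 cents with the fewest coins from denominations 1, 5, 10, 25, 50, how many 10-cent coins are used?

78 − 1×50→28 − 1×25→3 − 3×1→0
Count of 10: 0

0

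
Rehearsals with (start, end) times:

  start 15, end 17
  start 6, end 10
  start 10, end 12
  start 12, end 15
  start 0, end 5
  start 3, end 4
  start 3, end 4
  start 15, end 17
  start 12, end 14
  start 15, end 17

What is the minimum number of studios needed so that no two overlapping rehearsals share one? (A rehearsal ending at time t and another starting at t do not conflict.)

The answer is the maximum number of intervals overlapping at any instant.
starts: [0, 3, 3, 6, 10, 12, 12, 15, 15, 15]
ends:   [4, 4, 5, 10, 12, 14, 15, 17, 17, 17]
s0→1 s3→2 s3→3  — peak 3.

3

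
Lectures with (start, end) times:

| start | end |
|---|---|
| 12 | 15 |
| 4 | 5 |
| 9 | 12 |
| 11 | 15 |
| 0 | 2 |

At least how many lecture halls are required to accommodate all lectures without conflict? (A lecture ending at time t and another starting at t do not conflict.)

2

The answer is the maximum number of intervals overlapping at any instant.
Events (time:±→running): 0:+→1 2:-→0 4:+→1 5:-→0 9:+→1 11:+→2 … peak 2.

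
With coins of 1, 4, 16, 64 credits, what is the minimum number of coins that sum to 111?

Greedy: take as many of the largest coin as possible, then repeat with the remainder.
111 − 1×64→47 − 2×16→15 − 3×4→3 − 3×1→0
Total coins = 1 + 2 + 3 + 3 = 9

9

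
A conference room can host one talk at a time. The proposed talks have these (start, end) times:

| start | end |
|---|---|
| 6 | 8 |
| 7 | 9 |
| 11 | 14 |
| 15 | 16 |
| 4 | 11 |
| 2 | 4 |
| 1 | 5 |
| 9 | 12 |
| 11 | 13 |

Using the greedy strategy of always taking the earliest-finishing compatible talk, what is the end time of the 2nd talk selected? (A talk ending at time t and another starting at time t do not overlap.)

8

Sort by end time and greedily take each interval whose start is ≥ the last chosen end.
Sorted by end: (2,4)  (1,5)  (6,8)  (7,9)  (4,11)  (9,12)  (11,13)  (11,14)  (15,16)
take (2,4); take (6,8); take (9,12); take (15,16).
Selected: (2,4) (6,8) (9,12) (15,16)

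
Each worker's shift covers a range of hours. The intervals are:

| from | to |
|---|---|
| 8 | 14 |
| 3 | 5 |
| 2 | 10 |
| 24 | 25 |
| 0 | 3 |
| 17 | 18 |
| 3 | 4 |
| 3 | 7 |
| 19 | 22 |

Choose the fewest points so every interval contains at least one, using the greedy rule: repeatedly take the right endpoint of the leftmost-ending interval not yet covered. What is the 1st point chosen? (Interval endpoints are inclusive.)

Sort by right endpoint; whenever an interval is uncovered, place a point at its right end.
Sorted: [0,3] [3,4] [3,5] [3,7] [2,10] [8,14] [17,18] [19,22] [24,25]
{[0,3],[3,4],[3,5],[3,7],[2,10]} hit by 3; {[8,14]} hit by 14; {[17,18]} hit by 18; {[19,22]} hit by 22; {[24,25]} hit by 25.
Points: 3, 14, 18, 22, 25 (5 total).

3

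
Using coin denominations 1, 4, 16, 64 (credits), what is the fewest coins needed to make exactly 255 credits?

Greedy: take as many of the largest coin as possible, then repeat with the remainder.
255 = 3×64 + 3×16 + 3×4 + 3×1
Total coins = 3 + 3 + 3 + 3 = 12

12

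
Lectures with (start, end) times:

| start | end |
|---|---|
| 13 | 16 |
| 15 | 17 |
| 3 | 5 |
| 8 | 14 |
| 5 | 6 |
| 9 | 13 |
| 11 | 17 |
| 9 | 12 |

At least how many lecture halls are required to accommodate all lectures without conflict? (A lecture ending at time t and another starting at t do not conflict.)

Count concurrent intervals with a sweep; the peak is the room count.
starts: [3, 5, 8, 9, 9, 11, 13, 15]
ends:   [5, 6, 12, 13, 14, 16, 17, 17]
s3→1 e5→0 s5→1 e6→0 s8→1 s9→2 s9→3 s11→4  — peak 4.

4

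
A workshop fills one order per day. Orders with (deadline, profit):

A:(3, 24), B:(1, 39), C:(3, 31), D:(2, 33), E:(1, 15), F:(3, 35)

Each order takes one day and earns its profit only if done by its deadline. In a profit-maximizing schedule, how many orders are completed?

3

Sort by profit descending; place each in the latest free slot ≤ its deadline.
By profit: B(d1,39), F(d3,35), D(d2,33), C(d3,31), A(d3,24), E(d1,15)
B→slot 1; F→slot 3; D→slot 2; C skipped; A skipped; E skipped.
3 of 6 scheduled.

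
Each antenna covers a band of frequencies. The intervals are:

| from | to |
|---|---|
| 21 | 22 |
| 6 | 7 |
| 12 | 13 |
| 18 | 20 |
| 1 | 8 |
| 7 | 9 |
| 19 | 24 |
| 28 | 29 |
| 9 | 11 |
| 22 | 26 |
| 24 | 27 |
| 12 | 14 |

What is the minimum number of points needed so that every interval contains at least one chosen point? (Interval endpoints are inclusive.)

Process intervals by earliest right end; each time one isn't hit yet, stab at its right endpoint.
Sorted: [6,7] [1,8] [7,9] [9,11] [12,13] [12,14] [18,20] [21,22] [19,24] [22,26] [24,27] [28,29]
{[6,7],[1,8],[7,9]} hit by 7; {[9,11]} hit by 11; {[12,13],[12,14]} hit by 13; {[18,20]} hit by 20; {[21,22],[19,24],[22,26]} hit by 22; {[24,27]} hit by 27; {[28,29]} hit by 29.
Points: 7, 11, 13, 20, 22, 27, 29 (7 total).

7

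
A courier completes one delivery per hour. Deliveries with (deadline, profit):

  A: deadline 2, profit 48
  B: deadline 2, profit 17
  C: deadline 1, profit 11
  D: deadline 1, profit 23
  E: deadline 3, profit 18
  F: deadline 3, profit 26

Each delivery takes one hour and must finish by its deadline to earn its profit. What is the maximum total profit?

Take jobs in profit order; each goes to the latest open slot no later than its deadline.
Profit order: A=48 F=26 D=23 E=18 B=17 C=11
Assign: A→slot 2, F→slot 3, D→slot 1, E skipped, B skipped, C skipped.
Slots: [1:D] [2:A] [3:F]
Profit = 23 + 48 + 26 = 97

97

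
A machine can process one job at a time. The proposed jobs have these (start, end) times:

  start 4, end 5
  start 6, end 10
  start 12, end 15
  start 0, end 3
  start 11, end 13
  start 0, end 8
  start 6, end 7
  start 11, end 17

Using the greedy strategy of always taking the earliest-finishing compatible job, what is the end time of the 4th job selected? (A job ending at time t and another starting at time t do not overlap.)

Greedy by earliest finish: after sorting by end time, pick each interval compatible with the last pick.
Sorted by end: (0,3)  (4,5)  (6,7)  (0,8)  (6,10)  (11,13)  (12,15)  (11,17)
take (0,3); take (4,5); take (6,7); skip (0,8); take (11,13); skip (11,17).
Selected: (0,3) (4,5) (6,7) (11,13)

13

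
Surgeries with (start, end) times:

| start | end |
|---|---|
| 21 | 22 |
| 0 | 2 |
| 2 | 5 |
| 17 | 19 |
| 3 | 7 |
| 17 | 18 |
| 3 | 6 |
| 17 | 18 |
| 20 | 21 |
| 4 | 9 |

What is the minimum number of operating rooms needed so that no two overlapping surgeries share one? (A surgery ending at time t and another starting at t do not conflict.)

starts: [0, 2, 3, 3, 4, 17, 17, 17, 20, 21]
ends:   [2, 5, 6, 7, 9, 18, 18, 19, 21, 22]
s0→1 e2→0 s2→1 s3→2 s3→3 s4→4  — peak 4.

4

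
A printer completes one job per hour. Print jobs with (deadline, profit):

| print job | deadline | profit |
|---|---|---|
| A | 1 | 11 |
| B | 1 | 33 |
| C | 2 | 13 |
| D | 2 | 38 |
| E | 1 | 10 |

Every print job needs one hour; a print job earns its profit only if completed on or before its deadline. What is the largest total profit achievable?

Profit order: D=38 B=33 C=13 A=11 E=10
Assign: D→slot 2, B→slot 1, C skipped, A skipped, E skipped.
Slots: [1:B] [2:D]
Profit = 33 + 38 = 71

71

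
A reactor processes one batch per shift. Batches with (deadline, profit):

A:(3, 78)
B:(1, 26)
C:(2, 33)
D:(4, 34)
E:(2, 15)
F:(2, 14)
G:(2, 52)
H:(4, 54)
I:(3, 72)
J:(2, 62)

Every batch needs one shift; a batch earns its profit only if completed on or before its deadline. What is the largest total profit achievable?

Take jobs in profit order; each goes to the latest open slot no later than its deadline.
By profit: A(d3,78), I(d3,72), J(d2,62), H(d4,54), G(d2,52), D(d4,34), C(d2,33), B(d1,26), E(d2,15), F(d2,14)
A→slot 3; I→slot 2; J→slot 1; H→slot 4; G skipped; D skipped; C skipped; B skipped; E skipped; F skipped.
Profit = 62 + 72 + 78 + 54 = 266

266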